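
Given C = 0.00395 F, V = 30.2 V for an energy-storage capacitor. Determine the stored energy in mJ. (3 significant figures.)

Directly: E = ½CV².
C = 0.00395 F; V = 30.2 V.
E = 1.801 J
1.801 J × (1 mJ / 0.001000 J) = 1801 mJ

1800 mJ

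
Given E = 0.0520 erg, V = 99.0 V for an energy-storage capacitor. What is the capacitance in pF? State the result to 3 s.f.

Solving E = ½C·V² for C: C = 2E/V².
E = 0.0520 erg = 5.200×10^-9 J; V = 99.0 V.
C = 1.061×10^-12 F
1.061×10^-12 F × (1 pF / 1.000×10^-12 F) = 1.061 pF

1.06 pF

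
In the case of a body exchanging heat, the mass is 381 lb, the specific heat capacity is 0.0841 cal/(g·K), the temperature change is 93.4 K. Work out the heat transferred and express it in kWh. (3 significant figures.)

1.58 kWh

Directly: Q = mcΔT.
m = 381 lb = 172.8 kg; c = 0.0841 cal/(g·K) = 351.9 J/(kg·K); ΔT = 93.4 K.
Q = 5.680×10^6 J
5.680×10^6 J × (1 kWh / 3.600×10^6 J) = 1.578 kWh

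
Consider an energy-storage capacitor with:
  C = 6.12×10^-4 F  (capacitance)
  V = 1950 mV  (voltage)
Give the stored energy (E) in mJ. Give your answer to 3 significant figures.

1.16 mJ

E is given directly by: E = ½CV².
C = 6.12×10^-4 F; V = 1950 mV = 1.950 V.
E = 0.001164 J
0.001164 J × (1 mJ / 0.001000 J) = 1.164 mJ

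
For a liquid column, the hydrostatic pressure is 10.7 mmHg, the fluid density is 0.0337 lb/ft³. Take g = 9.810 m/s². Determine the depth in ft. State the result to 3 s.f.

884 ft

Solving P = ρ·g·h for h: h = P/(ρ·g).
P = 10.7 mmHg = 1427 Pa; ρ = 0.0337 lb/ft³ = 0.5398 kg/m³; g = 9.810 m/s².
h = 269.4 m
269.4 m × (1 ft / 0.3048 m) = 883.8 ft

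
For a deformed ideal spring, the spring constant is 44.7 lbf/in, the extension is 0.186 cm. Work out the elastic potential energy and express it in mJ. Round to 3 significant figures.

13.5 mJ

Directly: U = ½kx².
k = 44.7 lbf/in = 7828 N/m; x = 0.186 cm = 0.001860 m.
U = 0.01354 J
0.01354 J × (1 mJ / 0.001000 J) = 13.54 mJ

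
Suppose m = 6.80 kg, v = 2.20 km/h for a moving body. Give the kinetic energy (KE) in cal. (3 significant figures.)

KE is given directly by: KE = ½mv².
m = 6.80 kg; v = 2.20 km/h = 0.6111 m/s.
KE = 1.270 J
1.270 J × (1 cal / 4.184 J) = 0.3035 cal

0.303 cal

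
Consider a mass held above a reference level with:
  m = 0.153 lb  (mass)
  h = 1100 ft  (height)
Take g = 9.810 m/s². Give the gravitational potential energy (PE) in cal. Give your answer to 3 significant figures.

54.6 cal

PE is given directly by: PE = mgh.
m = 0.153 lb = 0.06940 kg; h = 1100 ft = 335.3 m; g = 9.810 m/s².
PE = 228.3 J
228.3 J × (1 cal / 4.184 J) = 54.56 cal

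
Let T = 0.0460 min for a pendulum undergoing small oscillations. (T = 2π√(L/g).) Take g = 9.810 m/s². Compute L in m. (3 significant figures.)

1.89 m

Rearranging T = 2π√(L/g) for L: L = g·(T/2π)².
T = 0.0460 min = 2.760 s; g = 9.810 m/s².
L = 1.893 m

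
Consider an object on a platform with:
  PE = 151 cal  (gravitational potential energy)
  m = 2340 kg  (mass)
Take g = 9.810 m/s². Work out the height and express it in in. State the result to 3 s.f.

1.08 in

Rearranging PE = m·g·h for h: h = PE/(m·g).
PE = 151 cal = 631.8 J; m = 2340 kg; g = 9.810 m/s².
h = 0.02752 m
0.02752 m × (1 in / 0.02540 m) = 1.084 in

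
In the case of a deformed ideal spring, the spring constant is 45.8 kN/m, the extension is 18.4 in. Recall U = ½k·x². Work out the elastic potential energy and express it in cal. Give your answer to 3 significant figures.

1200 cal

Directly: U = ½kx².
k = 45.8 kN/m = 45800 N/m; x = 18.4 in = 0.4674 m.
U = 5002 J
5002 J × (1 cal / 4.184 J) = 1195 cal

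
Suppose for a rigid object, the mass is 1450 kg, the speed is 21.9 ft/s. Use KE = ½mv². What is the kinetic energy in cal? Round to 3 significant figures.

KE is given directly by: KE = ½mv².
m = 1450 kg; v = 21.9 ft/s = 6.675 m/s.
KE = 32304 J
32304 J × (1 cal / 4.184 J) = 7721 cal

7720 cal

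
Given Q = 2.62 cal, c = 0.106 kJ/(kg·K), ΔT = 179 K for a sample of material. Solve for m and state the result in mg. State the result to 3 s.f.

578 mg

Rearranging Q = m·c·ΔT for m: m = Q/(c·ΔT).
Q = 2.62 cal = 10.96 J; c = 0.106 kJ/(kg·K) = 106.0 J/(kg·K); ΔT = 179 K.
m = 5.777×10^-4 kg
5.777×10^-4 kg × (1 mg / 1.000×10^-6 kg) = 577.7 mg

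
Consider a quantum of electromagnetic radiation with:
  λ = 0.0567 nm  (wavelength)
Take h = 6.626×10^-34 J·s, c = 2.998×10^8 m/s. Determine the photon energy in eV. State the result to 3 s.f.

E is given directly by: E = hc/λ.
λ = 0.0567 nm = 5.670×10^-11 m; h = 6.626×10^-34 J·s; c = 2.998×10^8 m/s.
E = 3.503×10^-15 J  (the unit combination reduces to kg·m²/s² = J)
3.503×10^-15 J × (1 eV / 1.602×10^-19 J) = 21867 eV

21900 eV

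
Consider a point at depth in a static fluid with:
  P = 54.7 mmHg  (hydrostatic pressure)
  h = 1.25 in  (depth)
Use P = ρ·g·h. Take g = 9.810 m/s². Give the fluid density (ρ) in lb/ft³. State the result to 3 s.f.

Rearranging P = ρ·g·h for ρ: ρ = P/(g·h).
P = 54.7 mmHg = 7293 Pa; h = 1.25 in = 0.03175 m; g = 9.810 m/s².
ρ = 23414 kg/m³
23414 kg/m³ × (1 lb/ft³ / 16.02 kg/m³) = 1462 lb/ft³

1460 lb/ft³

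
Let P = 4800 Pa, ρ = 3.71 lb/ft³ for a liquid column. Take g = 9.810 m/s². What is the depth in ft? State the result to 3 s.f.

Rearranging: h = P/(ρ·g).
P = 4800 Pa; ρ = 3.71 lb/ft³ = 59.43 kg/m³; g = 9.810 m/s².
h = 8.233 m
8.233 m × (1 ft / 0.3048 m) = 27.01 ft

27.0 ft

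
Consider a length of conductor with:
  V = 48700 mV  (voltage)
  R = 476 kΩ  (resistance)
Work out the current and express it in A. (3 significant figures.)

From Ohm's law: I = V/R.
V = 48700 mV = 48.70 V; R = 476 kΩ = 4.760×10^5 Ω.
I = 1.023×10^-4 A

1.02×10^-4 A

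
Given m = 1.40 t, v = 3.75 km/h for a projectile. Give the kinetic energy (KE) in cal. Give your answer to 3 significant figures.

Directly: KE = ½mv².
m = 1.40 t = 1400 kg; v = 3.75 km/h = 1.042 m/s.
KE = 759.5 J  (the unit combination reduces to kg·m²/s² = J)
759.5 J × (1 cal / 4.184 J) = 181.5 cal

182 cal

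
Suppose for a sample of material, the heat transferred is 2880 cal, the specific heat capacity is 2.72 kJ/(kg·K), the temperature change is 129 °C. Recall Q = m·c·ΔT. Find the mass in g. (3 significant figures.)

Solving Q = m·c·ΔT for m: m = Q/(c·ΔT).
Q = 2880 cal = 12050 J; c = 2.72 kJ/(kg·K) = 2720 J/(kg·K); ΔT = 129 °C = 129.0 K.
m = 0.03434 kg
0.03434 kg × (1 g / 0.001000 kg) = 34.34 g

34.3 g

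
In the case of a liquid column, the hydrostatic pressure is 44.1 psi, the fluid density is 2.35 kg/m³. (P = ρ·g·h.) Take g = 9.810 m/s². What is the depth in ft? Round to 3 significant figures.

Rearranging: h = P/(ρ·g).
P = 44.1 psi = 3.041×10^5 Pa; ρ = 2.35 kg/m³; g = 9.810 m/s².
h = 13189 m
13189 m × (1 ft / 0.3048 m) = 43272 ft

43300 ft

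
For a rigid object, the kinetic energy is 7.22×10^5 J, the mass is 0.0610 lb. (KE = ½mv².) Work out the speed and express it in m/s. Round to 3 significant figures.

Rearranging: v = √(2·KE/m).
KE = 7.22×10^5 J; m = 0.0610 lb = 0.02767 kg.
v = 7224 m/s

7220 m/s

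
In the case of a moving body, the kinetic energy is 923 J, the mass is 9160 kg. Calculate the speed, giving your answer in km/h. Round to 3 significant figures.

Solving KE = ½mv² for v: v = √(2·KE/m).
KE = 923 J; m = 9160 kg.
v = 0.4489 m/s
0.4489 m/s × (1 km/h / 0.2778 m/s) = 1.616 km/h

1.62 km/h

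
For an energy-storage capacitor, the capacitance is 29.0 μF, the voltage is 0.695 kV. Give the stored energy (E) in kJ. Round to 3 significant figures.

Directly: E = ½CV².
C = 29.0 μF = 2.900×10^-5 F; V = 0.695 kV = 695.0 V.
E = 7.004 J
7.004 J × (1 kJ / 1000 J) = 0.007004 kJ

0.00700 kJ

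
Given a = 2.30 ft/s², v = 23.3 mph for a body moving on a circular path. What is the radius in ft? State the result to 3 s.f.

Rearranging: r = v²/a.
a = 2.30 ft/s² = 0.7010 m/s²; v = 23.3 mph = 10.42 m/s.
r = 154.8 m
154.8 m × (1 ft / 0.3048 m) = 507.7 ft

508 ft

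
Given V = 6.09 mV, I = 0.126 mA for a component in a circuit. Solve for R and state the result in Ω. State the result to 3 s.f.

From Ohm's law: R = V/I.
V = 6.09 mV = 0.006090 V; I = 0.126 mA = 1.260×10^-4 A.
R = 48.33 Ω

48.3 Ω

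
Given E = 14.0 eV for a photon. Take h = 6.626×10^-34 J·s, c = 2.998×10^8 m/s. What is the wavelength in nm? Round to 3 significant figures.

Rearranging: λ = hc/E.
E = 14.0 eV = 2.243×10^-18 J; h = 6.626×10^-34 J·s; c = 2.998×10^8 m/s.
λ = 8.856×10^-8 m
8.856×10^-8 m × (1 nm / 1.000×10^-9 m) = 88.56 nm

88.6 nm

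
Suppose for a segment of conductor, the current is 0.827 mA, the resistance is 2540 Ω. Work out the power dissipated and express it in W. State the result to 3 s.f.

0.00174 W

P is given directly by: P = I²R.
I = 0.827 mA = 8.270×10^-4 A; R = 2540 Ω.
P = 0.001737 W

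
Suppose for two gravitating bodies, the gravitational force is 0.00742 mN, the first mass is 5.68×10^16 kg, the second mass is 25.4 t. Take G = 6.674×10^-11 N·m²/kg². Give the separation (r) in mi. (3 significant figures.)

From Newton's law of gravitation: r = √(G·m₁m₂/F).
F = 0.00742 mN = 7.420×10^-6 N; m₁ = 5.68×10^16 kg; m₂ = 25.4 t = 25400 kg; G = 6.674×10^-11 N·m²/kg².
r = 1.139×10^8 m
1.139×10^8 m × (1 mi / 1609 m) = 70784 mi

70800 mi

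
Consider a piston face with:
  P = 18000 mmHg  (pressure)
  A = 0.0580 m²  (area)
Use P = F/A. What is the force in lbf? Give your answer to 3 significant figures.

31300 lbf

Rearranging: F = P·A.
P = 18000 mmHg = 2.400×10^6 Pa; A = 0.0580 m².
F = 1.392×10^5 N  (the unit combination reduces to kg·m/s² = N)
1.392×10^5 N × (1 lbf / 4.448 N) = 31291 lbf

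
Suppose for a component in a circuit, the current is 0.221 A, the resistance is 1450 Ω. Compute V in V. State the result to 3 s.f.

320 V

From Ohm's law: V = IR.
I = 0.221 A; R = 1450 Ω.
V = 320.4 V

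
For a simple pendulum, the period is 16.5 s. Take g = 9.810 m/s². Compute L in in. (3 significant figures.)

Rearranging T = 2π√(L/g) for L: L = g·(T/2π)².
T = 16.5 s; g = 9.810 m/s².
L = 67.65 m
67.65 m × (1 in / 0.02540 m) = 2663 in

2660 in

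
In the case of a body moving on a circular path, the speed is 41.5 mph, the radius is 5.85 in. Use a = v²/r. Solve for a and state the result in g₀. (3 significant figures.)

a is given directly by: a = v²/r.
v = 41.5 mph = 18.55 m/s; r = 5.85 in = 0.1486 m.
a = 2316 m/s²
2316 m/s² × (1 g₀ / 9.807 m/s²) = 236.2 g₀

236 g₀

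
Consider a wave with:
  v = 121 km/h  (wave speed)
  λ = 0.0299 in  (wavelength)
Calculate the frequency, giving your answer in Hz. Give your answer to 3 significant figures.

Rearranging v = f·λ for f: f = v/λ.
v = 121 km/h = 33.61 m/s; λ = 0.0299 in = 7.595×10^-4 m.
f = 44257 Hz

44300 Hz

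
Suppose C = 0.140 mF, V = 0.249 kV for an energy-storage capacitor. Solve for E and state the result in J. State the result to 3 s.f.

E is given directly by: E = ½CV².
C = 0.140 mF = 1.400×10^-4 F; V = 0.249 kV = 249.0 V.
E = 4.340 J

4.34 J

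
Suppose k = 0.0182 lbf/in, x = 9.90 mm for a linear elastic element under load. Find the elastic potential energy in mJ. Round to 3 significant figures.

U is given directly by: U = ½kx².
k = 0.0182 lbf/in = 3.187 N/m; x = 9.90 mm = 0.009900 m.
U = 1.562×10^-4 J  (the unit combination reduces to kg·m²/s² = J)
1.562×10^-4 J × (1 mJ / 0.001000 J) = 0.1562 mJ

0.156 mJ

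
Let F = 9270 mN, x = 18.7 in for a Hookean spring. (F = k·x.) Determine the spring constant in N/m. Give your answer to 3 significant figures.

Rearranging F = k·x for k: k = F/x.
F = 9270 mN = 9.270 N; x = 18.7 in = 0.4750 m.
k = 19.52 N/m

19.5 N/m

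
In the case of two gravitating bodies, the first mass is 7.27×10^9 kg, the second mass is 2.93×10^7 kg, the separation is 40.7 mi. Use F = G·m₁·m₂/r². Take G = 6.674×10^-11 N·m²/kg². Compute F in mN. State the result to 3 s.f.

Directly: F = Gm₁m₂/r².
m₁ = 7.27×10^9 kg; m₂ = 2.93×10^7 kg; r = 40.7 mi = 65500 m; G = 6.674×10^-11 N·m²/kg².
F = 0.003314 N
0.003314 N × (1 mN / 0.001000 N) = 3.314 mN

3.31 mN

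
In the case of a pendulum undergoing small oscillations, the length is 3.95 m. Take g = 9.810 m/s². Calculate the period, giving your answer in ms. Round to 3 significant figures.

3990 ms

T is given directly by: T = 2π√(L/g).
L = 3.95 m; g = 9.810 m/s².
T = 3.987 s
3.987 s × (1 ms / 0.001000 s) = 3987 ms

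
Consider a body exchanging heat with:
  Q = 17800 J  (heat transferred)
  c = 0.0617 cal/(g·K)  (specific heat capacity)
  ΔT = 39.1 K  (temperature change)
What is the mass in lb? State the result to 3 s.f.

3.89 lb

Rearranging: m = Q/(c·ΔT).
Q = 17800 J; c = 0.0617 cal/(g·K) = 258.2 J/(kg·K); ΔT = 39.1 K.
m = 1.763 kg
1.763 kg × (1 lb / 0.4536 kg) = 3.888 lb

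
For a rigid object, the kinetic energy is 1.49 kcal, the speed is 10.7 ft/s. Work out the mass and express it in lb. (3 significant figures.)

Rearranging KE = ½mv² for m: m = 2·KE/v².
KE = 1.49 kcal = 6234 J; v = 10.7 ft/s = 3.261 m/s.
m = 1172 kg
1172 kg × (1 lb / 0.4536 kg) = 2584 lb

2580 lb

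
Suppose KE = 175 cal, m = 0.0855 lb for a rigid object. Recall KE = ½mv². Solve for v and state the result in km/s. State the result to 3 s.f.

0.194 km/s

Rearranging KE = ½mv² for v: v = √(2·KE/m).
KE = 175 cal = 732.2 J; m = 0.0855 lb = 0.03878 kg.
v = 194.3 m/s
194.3 m/s × (1 km/s / 1000 m/s) = 0.1943 km/s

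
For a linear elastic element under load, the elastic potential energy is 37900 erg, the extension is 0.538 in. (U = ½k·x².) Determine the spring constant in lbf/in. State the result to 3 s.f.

Rearranging: k = 2U/x².
U = 37900 erg = 0.003790 J; x = 0.538 in = 0.01367 m.
k = 40.59 N/m
40.59 N/m × (1 lbf/in / 175.1 N/m) = 0.2318 lbf/in

0.232 lbf/in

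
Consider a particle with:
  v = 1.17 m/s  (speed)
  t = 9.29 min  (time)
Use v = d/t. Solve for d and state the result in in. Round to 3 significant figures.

25700 in

Rearranging v = d/t for d: d = v·t.
v = 1.17 m/s; t = 9.29 min = 557.4 s.
d = 652.2 m
652.2 m × (1 in / 0.02540 m) = 25676 in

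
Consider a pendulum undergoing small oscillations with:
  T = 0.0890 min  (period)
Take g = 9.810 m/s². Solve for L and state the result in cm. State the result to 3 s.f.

Solving T = 2π√(L/g) for L: L = g·(T/2π)².
T = 0.0890 min = 5.340 s; g = 9.810 m/s².
L = 7.086 m
7.086 m × (1 cm / 0.01000 m) = 708.6 cm

709 cm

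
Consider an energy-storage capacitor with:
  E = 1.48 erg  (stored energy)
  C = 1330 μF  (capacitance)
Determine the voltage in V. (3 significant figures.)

Rearranging: V = √(2E/C).
E = 1.48 erg = 1.480×10^-7 J; C = 1330 μF = 0.001330 F.
V = 0.01492 V  (the unit combination reduces to kg·m²/(A·s³) = V)

0.0149 V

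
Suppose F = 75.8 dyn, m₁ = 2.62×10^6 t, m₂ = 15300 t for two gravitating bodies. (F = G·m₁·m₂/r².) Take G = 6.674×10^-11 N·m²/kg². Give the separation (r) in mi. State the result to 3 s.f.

Rearranging: r = √(G·m₁m₂/F).
F = 75.8 dyn = 7.580×10^-4 N; m₁ = 2.62×10^6 t = 2.620×10^9 kg; m₂ = 15300 t = 1.530×10^7 kg; G = 6.674×10^-11 N·m²/kg².
r = 59409 m
59409 m × (1 mi / 1609 m) = 36.92 mi

36.9 mi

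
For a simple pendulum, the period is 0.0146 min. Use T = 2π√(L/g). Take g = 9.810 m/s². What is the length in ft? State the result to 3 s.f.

0.626 ft

Rearranging: L = g·(T/2π)².
T = 0.0146 min = 0.8760 s; g = 9.810 m/s².
L = 0.1907 m
0.1907 m × (1 ft / 0.3048 m) = 0.6256 ft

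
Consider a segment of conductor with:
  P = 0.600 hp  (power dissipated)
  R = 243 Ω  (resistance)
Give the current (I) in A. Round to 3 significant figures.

1.36 A

Solving P = I²R for I: I = √(P/R).
P = 0.600 hp = 447.4 W; R = 243 Ω.
I = 1.357 A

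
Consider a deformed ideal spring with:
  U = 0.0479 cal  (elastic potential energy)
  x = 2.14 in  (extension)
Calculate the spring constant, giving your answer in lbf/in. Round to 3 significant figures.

Solving U = ½k·x² for k: k = 2U/x².
U = 0.0479 cal = 0.2004 J; x = 2.14 in = 0.05436 m.
k = 135.7 N/m
135.7 N/m × (1 lbf/in / 175.1 N/m) = 0.7747 lbf/in

0.775 lbf/in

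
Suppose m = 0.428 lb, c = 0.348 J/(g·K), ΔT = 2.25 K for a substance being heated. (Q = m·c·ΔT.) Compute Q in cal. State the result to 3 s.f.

36.3 cal

Q is given directly by: Q = mcΔT.
m = 0.428 lb = 0.1941 kg; c = 0.348 J/(g·K) = 348.0 J/(kg·K); ΔT = 2.25 K.
Q = 152.0 J
152.0 J × (1 cal / 4.184 J) = 36.33 cal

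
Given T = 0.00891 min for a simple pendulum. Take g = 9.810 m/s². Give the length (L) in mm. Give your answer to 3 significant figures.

71.0 mm

Rearranging: L = g·(T/2π)².
T = 0.00891 min = 0.5346 s; g = 9.810 m/s².
L = 0.07102 m
0.07102 m × (1 mm / 0.001000 m) = 71.02 mm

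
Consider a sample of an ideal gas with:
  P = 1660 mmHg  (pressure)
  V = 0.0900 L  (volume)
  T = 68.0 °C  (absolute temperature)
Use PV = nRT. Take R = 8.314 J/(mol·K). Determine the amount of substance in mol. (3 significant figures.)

Solving PV = nRT for n: n = PV/(RT).
P = 1660 mmHg = 2.213×10^5 Pa; V = 0.0900 L = 9.000×10^-5 m³; T = 68.0 °C = 341.1 K; R = 8.314 J/(mol·K).
n = 0.007023 mol

0.00702 mol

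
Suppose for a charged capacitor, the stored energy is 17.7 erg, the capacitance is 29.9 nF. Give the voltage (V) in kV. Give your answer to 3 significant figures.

Rearranging: V = √(2E/C).
E = 17.7 erg = 1.770×10^-6 J; C = 29.9 nF = 2.990×10^-8 F.
V = 10.88 V
10.88 V × (1 kV / 1000 V) = 0.01088 kV

0.0109 kV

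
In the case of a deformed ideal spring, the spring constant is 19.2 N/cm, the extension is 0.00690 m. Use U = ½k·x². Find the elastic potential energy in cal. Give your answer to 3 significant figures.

0.0109 cal

Directly: U = ½kx².
k = 19.2 N/cm = 1920 N/m; x = 0.00690 m.
U = 0.04571 J
0.04571 J × (1 cal / 4.184 J) = 0.01092 cal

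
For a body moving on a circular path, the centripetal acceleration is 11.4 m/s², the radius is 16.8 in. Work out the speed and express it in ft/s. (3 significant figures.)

Rearranging: v = √(a·r).
a = 11.4 m/s²; r = 16.8 in = 0.4267 m.
v = 2.206 m/s
2.206 m/s × (1 ft/s / 0.3048 m/s) = 7.236 ft/s

7.24 ft/s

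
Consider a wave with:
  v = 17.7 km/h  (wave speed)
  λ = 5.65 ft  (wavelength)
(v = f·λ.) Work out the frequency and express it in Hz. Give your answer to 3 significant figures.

Rearranging: f = v/λ.
v = 17.7 km/h = 4.917 m/s; λ = 5.65 ft = 1.722 m.
f = 2.855 Hz

2.86 Hz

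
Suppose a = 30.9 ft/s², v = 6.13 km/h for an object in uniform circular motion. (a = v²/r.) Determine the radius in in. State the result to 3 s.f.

Rearranging a = v²/r for r: r = v²/a.
a = 30.9 ft/s² = 9.418 m/s²; v = 6.13 km/h = 1.703 m/s.
r = 0.3079 m
0.3079 m × (1 in / 0.02540 m) = 12.12 in

12.1 in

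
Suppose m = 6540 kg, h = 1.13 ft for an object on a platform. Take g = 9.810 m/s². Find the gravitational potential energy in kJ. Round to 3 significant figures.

PE is given directly by: PE = mgh.
m = 6540 kg; h = 1.13 ft = 0.3444 m; g = 9.810 m/s².
PE = 22097 J
22097 J × (1 kJ / 1000 J) = 22.10 kJ

22.1 kJ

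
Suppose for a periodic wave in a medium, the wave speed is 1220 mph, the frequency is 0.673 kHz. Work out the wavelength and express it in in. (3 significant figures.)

Solving v = f·λ for λ: λ = v/f.
v = 1220 mph = 545.4 m/s; f = 0.673 kHz = 673.0 Hz.
λ = 0.8104 m
0.8104 m × (1 in / 0.02540 m) = 31.90 in

31.9 in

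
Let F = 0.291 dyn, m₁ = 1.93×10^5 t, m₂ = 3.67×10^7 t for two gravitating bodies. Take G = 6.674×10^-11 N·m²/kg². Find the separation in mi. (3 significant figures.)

From Newton's law of gravitation: r = √(G·m₁m₂/F).
F = 0.291 dyn = 2.910×10^-6 N; m₁ = 1.93×10^5 t = 1.930×10^8 kg; m₂ = 3.67×10^7 t = 3.670×10^10 kg; G = 6.674×10^-11 N·m²/kg².
r = 1.275×10^7 m
1.275×10^7 m × (1 mi / 1609 m) = 7920 mi

7920 mi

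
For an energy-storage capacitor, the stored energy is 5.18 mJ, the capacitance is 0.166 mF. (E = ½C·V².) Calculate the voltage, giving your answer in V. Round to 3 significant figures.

Solving E = ½C·V² for V: V = √(2E/C).
E = 5.18 mJ = 0.005180 J; C = 0.166 mF = 1.660×10^-4 F.
V = 7.900 V  (the unit combination reduces to kg·m²/(A·s³) = V)

7.90 V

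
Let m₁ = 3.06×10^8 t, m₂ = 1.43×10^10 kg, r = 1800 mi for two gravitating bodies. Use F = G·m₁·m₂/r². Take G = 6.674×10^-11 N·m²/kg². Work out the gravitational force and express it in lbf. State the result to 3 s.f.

0.00782 lbf

Directly: F = Gm₁m₂/r².
m₁ = 3.06×10^8 t = 3.060×10^11 kg; m₂ = 1.43×10^10 kg; r = 1800 mi = 2.897×10^6 m; G = 6.674×10^-11 N·m²/kg².
F = 0.03480 N  (the unit combination reduces to kg·m/s² = N)
0.03480 N × (1 lbf / 4.448 N) = 0.007824 lbf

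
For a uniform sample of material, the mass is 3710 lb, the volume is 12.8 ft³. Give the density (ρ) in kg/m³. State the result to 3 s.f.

4640 kg/m³

Directly: ρ = m/V.
m = 3710 lb = 1683 kg; V = 12.8 ft³ = 0.3625 m³.
ρ = 4643 kg/m³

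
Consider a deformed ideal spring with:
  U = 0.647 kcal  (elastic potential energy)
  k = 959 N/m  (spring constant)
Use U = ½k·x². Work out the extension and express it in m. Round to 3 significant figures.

2.38 m

Rearranging U = ½k·x² for x: x = √(2U/k).
U = 0.647 kcal = 2707 J; k = 959 N/m.
x = 2.376 m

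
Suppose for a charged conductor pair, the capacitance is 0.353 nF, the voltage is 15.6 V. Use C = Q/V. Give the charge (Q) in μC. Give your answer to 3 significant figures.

Solving C = Q/V for Q: Q = CV.
C = 0.353 nF = 3.530×10^-10 F; V = 15.6 V.
Q = 5.507×10^-9 C
5.507×10^-9 C × (1 μC / 1.000×10^-6 C) = 0.005507 μC

0.00551 μC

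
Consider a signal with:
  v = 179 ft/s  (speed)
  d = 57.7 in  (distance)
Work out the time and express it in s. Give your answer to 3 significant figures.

Solving v = d/t for t: t = d/v.
v = 179 ft/s = 54.56 m/s; d = 57.7 in = 1.466 m.
t = 0.02686 s

0.0269 s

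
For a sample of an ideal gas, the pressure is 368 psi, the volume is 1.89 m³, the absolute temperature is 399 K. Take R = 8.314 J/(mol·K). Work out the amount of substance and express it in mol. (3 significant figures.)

From the ideal-gas law: n = PV/(RT).
P = 368 psi = 2.537×10^6 Pa; V = 1.89 m³; T = 399 K; R = 8.314 J/(mol·K).
n = 1446 mol

1450 mol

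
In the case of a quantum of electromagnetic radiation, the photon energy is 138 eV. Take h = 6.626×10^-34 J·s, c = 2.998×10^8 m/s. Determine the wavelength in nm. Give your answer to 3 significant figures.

Rearranging E = h·c/λ for λ: λ = hc/E.
E = 138 eV = 2.211×10^-17 J; h = 6.626×10^-34 J·s; c = 2.998×10^8 m/s.
λ = 8.984×10^-9 m
8.984×10^-9 m × (1 nm / 1.000×10^-9 m) = 8.984 nm

8.98 nm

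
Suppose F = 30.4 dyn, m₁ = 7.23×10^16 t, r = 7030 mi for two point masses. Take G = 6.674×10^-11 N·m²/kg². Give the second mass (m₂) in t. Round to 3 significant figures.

Rearranging F = G·m₁·m₂/r² for m₂: m₂ = F·r²/(G·m₁).
F = 30.4 dyn = 3.040×10^-4 N; m₁ = 7.23×10^16 t = 7.230×10^19 kg; r = 7030 mi = 1.131×10^7 m; G = 6.674×10^-11 N·m²/kg².
m₂ = 8.064 kg
8.064 kg × (1 t / 1000 kg) = 0.008064 t

0.00806 t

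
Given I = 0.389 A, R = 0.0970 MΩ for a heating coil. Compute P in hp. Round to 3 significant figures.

19.7 hp

P is given directly by: P = I²R.
I = 0.389 A; R = 0.0970 MΩ = 97000 Ω.
P = 14678 W
14678 W × (1 hp / 745.7 W) = 19.68 hp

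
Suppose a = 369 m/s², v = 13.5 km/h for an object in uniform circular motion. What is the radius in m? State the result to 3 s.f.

Solving a = v²/r for r: r = v²/a.
a = 369 m/s²; v = 13.5 km/h = 3.750 m/s.
r = 0.03811 m

0.0381 m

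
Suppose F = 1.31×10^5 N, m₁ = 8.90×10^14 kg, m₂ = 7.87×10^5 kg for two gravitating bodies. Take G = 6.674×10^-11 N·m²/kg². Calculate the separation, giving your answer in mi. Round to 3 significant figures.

0.371 mi

From Newton's law of gravitation: r = √(G·m₁m₂/F).
F = 1.31×10^5 N; m₁ = 8.90×10^14 kg; m₂ = 7.87×10^5 kg; G = 6.674×10^-11 N·m²/kg².
r = 597.4 m
597.4 m × (1 mi / 1609 m) = 0.3712 mi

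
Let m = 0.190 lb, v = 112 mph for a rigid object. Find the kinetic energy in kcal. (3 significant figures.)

Directly: KE = ½mv².
m = 0.190 lb = 0.08618 kg; v = 112 mph = 50.07 m/s.
KE = 108.0 J  (the unit combination reduces to kg·m²/s² = J)
108.0 J × (1 kcal / 4184 J) = 0.02582 kcal

0.0258 kcal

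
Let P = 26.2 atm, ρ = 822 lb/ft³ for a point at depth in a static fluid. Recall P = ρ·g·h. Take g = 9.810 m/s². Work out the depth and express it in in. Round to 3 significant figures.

809 in

Rearranging: h = P/(ρ·g).
P = 26.2 atm = 2.655×10^6 Pa; ρ = 822 lb/ft³ = 13167 kg/m³; g = 9.810 m/s².
h = 20.55 m
20.55 m × (1 in / 0.02540 m) = 809.1 in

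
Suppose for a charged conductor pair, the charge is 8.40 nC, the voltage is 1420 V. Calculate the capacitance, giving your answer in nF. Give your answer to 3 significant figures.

Directly: C = Q/V.
Q = 8.40 nC = 8.400×10^-9 C; V = 1420 V.
C = 5.915×10^-12 F
5.915×10^-12 F × (1 nF / 1.000×10^-9 F) = 0.005915 nF

0.00592 nF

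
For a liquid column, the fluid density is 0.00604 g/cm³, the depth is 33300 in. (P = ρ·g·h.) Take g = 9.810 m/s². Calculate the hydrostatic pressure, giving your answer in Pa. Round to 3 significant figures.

Directly: P = ρgh.
ρ = 0.00604 g/cm³ = 6.040 kg/m³; h = 33300 in = 845.8 m; g = 9.810 m/s².
P = 50117 Pa  (the unit combination reduces to kg/(m·s²) = Pa)

50100 Pa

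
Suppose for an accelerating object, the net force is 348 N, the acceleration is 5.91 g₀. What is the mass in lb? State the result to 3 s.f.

From Newton's second law: m = F/a.
F = 348 N; a = 5.91 g₀ = 57.96 m/s².
m = 6.004 kg
6.004 kg × (1 lb / 0.4536 kg) = 13.24 lb

13.2 lb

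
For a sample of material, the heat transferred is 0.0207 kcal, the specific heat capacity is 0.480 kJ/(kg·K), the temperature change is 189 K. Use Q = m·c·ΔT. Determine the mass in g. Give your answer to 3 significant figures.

Rearranging: m = Q/(c·ΔT).
Q = 0.0207 kcal = 86.61 J; c = 0.480 kJ/(kg·K) = 480.0 J/(kg·K); ΔT = 189 K.
m = 9.547×10^-4 kg
9.547×10^-4 kg × (1 g / 0.001000 kg) = 0.9547 g

0.955 g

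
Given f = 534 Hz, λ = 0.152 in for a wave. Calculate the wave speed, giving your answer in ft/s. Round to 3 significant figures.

6.76 ft/s

v is given directly by: v = fλ.
f = 534 Hz; λ = 0.152 in = 0.003861 m.
v = 2.062 m/s
2.062 m/s × (1 ft/s / 0.3048 m/s) = 6.764 ft/s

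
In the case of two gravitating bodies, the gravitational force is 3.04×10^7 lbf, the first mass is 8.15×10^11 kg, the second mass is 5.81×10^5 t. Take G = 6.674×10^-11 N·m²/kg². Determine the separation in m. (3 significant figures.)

From Newton's law of gravitation: r = √(G·m₁m₂/F).
F = 3.04×10^7 lbf = 1.352×10^8 N; m₁ = 8.15×10^11 kg; m₂ = 5.81×10^5 t = 5.810×10^8 kg; G = 6.674×10^-11 N·m²/kg².
r = 15.29 m

15.3 m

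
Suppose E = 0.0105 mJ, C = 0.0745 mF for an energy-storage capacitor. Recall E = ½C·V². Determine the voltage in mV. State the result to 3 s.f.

531 mV

Rearranging: V = √(2E/C).
E = 0.0105 mJ = 1.050×10^-5 J; C = 0.0745 mF = 7.450×10^-5 F.
V = 0.5309 V
0.5309 V × (1 mV / 0.001000 V) = 530.9 mV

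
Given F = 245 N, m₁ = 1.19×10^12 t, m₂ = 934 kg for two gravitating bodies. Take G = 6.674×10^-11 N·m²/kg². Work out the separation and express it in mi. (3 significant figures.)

0.342 mi

From Newton's law of gravitation: r = √(G·m₁m₂/F).
F = 245 N; m₁ = 1.19×10^12 t = 1.190×10^15 kg; m₂ = 934 kg; G = 6.674×10^-11 N·m²/kg².
r = 550.2 m
550.2 m × (1 mi / 1609 m) = 0.3419 mi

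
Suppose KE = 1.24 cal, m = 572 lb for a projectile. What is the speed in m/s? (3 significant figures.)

0.200 m/s

Rearranging KE = ½mv² for v: v = √(2·KE/m).
KE = 1.24 cal = 5.188 J; m = 572 lb = 259.5 kg.
v = 0.2000 m/s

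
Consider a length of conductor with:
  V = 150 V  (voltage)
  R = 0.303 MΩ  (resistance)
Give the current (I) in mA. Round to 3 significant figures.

0.495 mA

Solving V = I·R for I: I = V/R.
V = 150 V; R = 0.303 MΩ = 3.030×10^5 Ω.
I = 4.950×10^-4 A
4.950×10^-4 A × (1 mA / 0.001000 A) = 0.4950 mA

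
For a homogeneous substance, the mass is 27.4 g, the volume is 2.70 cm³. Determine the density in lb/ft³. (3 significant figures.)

Directly: ρ = m/V.
m = 27.4 g = 0.02740 kg; V = 2.70 cm³ = 2.700×10^-6 m³.
ρ = 10148 kg/m³
10148 kg/m³ × (1 lb/ft³ / 16.02 kg/m³) = 633.5 lb/ft³

634 lb/ft³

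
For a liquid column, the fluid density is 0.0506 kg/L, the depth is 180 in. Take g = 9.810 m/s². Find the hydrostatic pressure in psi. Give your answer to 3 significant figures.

0.329 psi

P is given directly by: P = ρgh.
ρ = 0.0506 kg/L = 50.60 kg/m³; h = 180 in = 4.572 m; g = 9.810 m/s².
P = 2269 Pa  (the unit combination reduces to kg/(m·s²) = Pa)
2269 Pa × (1 psi / 6895 Pa) = 0.3292 psi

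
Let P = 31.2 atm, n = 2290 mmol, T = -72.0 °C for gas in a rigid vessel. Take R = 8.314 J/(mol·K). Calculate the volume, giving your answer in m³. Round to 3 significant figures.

0.00121 m³

From the ideal-gas law: V = nRT/P.
P = 31.2 atm = 3.161×10^6 Pa; n = 2290 mmol = 2.290 mol; T = -72.0 °C = 201.1 K; R = 8.314 J/(mol·K).
V = 0.001211 m³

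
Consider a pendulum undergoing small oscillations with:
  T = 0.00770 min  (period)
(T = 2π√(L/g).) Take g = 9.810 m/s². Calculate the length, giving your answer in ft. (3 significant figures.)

0.174 ft

Rearranging T = 2π√(L/g) for L: L = g·(T/2π)².
T = 0.00770 min = 0.4620 s; g = 9.810 m/s².
L = 0.05304 m
0.05304 m × (1 ft / 0.3048 m) = 0.1740 ft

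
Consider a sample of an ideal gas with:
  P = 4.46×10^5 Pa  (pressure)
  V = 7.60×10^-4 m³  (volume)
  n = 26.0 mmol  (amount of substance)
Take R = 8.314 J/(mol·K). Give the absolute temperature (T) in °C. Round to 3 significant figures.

Solving PV = nRT for T: T = PV/(nR).
P = 4.46×10^5 Pa; V = 7.60×10^-4 m³; n = 26.0 mmol = 0.02600 mol; R = 8.314 J/(mol·K).
T = 1568 K
1568 K − 273.15 = 1295 °C

1290 °C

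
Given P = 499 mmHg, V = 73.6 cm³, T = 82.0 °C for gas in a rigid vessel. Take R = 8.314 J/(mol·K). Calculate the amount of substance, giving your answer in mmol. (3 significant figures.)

1.66 mmol

Rearranging: n = PV/(RT).
P = 499 mmHg = 66528 Pa; V = 73.6 cm³ = 7.360×10^-5 m³; T = 82.0 °C = 355.1 K; R = 8.314 J/(mol·K).
n = 0.001658 mol
0.001658 mol × (1 mmol / 0.001000 mol) = 1.658 mmol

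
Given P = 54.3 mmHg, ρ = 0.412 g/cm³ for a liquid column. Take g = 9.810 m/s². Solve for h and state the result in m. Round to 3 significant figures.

Solving P = ρ·g·h for h: h = P/(ρ·g).
P = 54.3 mmHg = 7239 Pa; ρ = 0.412 g/cm³ = 412.0 kg/m³; g = 9.810 m/s².
h = 1.791 m

1.79 m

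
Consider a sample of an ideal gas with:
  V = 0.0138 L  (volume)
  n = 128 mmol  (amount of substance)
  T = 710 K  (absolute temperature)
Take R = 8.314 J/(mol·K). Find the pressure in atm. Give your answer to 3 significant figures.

From the ideal-gas law: P = nRT/V.
V = 0.0138 L = 1.380×10^-5 m³; n = 128 mmol = 0.1280 mol; T = 710 K; R = 8.314 J/(mol·K).
P = 5.475×10^7 Pa
5.475×10^7 Pa × (1 atm / 1.013×10^5 Pa) = 540.4 atm

540 atm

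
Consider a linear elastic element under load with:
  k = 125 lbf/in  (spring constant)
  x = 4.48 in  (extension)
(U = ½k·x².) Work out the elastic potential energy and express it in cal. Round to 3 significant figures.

Directly: U = ½kx².
k = 125 lbf/in = 21891 N/m; x = 4.48 in = 0.1138 m.
U = 141.7 J  (the unit combination reduces to kg·m²/s² = J)
141.7 J × (1 cal / 4.184 J) = 33.87 cal

33.9 cal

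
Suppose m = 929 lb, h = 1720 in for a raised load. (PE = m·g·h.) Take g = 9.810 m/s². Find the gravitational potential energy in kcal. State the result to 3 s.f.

PE is given directly by: PE = mgh.
m = 929 lb = 421.4 kg; h = 1720 in = 43.69 m; g = 9.810 m/s².
PE = 1.806×10^5 J
1.806×10^5 J × (1 kcal / 4184 J) = 43.16 kcal

43.2 kcal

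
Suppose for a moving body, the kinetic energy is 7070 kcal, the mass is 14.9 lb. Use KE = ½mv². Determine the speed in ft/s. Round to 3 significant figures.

Rearranging KE = ½mv² for v: v = √(2·KE/m).
KE = 7070 kcal = 2.958×10^7 J; m = 14.9 lb = 6.759 kg.
v = 2959 m/s
2959 m/s × (1 ft/s / 0.3048 m/s) = 9707 ft/s

9710 ft/s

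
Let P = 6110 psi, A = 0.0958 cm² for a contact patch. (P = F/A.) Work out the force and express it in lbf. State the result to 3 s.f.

Rearranging P = F/A for F: F = P·A.
P = 6110 psi = 4.213×10^7 Pa; A = 0.0958 cm² = 9.580×10^-6 m².
F = 403.6 N  (the unit combination reduces to kg·m/s² = N)
403.6 N × (1 lbf / 4.448 N) = 90.73 lbf

90.7 lbf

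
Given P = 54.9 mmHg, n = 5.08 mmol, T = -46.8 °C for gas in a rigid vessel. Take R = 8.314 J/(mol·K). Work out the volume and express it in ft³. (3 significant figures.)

Solving PV = nRT for V: V = nRT/P.
P = 54.9 mmHg = 7319 Pa; n = 5.08 mmol = 0.005080 mol; T = -46.8 °C = 226.3 K; R = 8.314 J/(mol·K).
V = 0.001306 m³
0.001306 m³ × (1 ft³ / 0.02832 m³) = 0.04612 ft³

0.0461 ft³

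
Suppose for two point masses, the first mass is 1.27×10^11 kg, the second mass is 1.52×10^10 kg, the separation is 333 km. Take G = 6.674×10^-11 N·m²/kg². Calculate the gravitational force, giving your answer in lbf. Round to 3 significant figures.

0.261 lbf

From Newton's law of gravitation: F = Gm₁m₂/r².
m₁ = 1.27×10^11 kg; m₂ = 1.52×10^10 kg; r = 333 km = 3.330×10^5 m; G = 6.674×10^-11 N·m²/kg².
F = 1.162 N
1.162 N × (1 lbf / 4.448 N) = 0.2612 lbf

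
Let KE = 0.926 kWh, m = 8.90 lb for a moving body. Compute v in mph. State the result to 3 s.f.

Rearranging KE = ½mv² for v: v = √(2·KE/m).
KE = 0.926 kWh = 3.334×10^6 J; m = 8.90 lb = 4.037 kg.
v = 1285 m/s
1285 m/s × (1 mph / 0.4470 m/s) = 2875 mph

2870 mph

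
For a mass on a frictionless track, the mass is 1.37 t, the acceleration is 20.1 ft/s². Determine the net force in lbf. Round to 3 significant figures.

From Newton's second law: F = m·a.
m = 1.37 t = 1370 kg; a = 20.1 ft/s² = 6.126 m/s².
F = 8393 N
8393 N × (1 lbf / 4.448 N) = 1887 lbf

1890 lbf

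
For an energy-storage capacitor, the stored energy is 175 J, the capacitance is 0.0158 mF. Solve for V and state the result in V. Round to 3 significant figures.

4710 V

Rearranging: V = √(2E/C).
E = 175 J; C = 0.0158 mF = 1.580×10^-5 F.
V = 4707 V  (the unit combination reduces to kg·m²/(A·s³) = V)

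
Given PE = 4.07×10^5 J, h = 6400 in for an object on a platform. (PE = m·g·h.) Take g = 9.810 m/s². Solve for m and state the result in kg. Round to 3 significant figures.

Rearranging PE = m·g·h for m: m = PE/(g·h).
PE = 4.07×10^5 J; h = 6400 in = 162.6 m; g = 9.810 m/s².
m = 255.2 kg

255 kg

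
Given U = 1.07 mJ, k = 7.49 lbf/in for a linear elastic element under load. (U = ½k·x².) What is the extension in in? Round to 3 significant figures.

0.0503 in

Rearranging U = ½k·x² for x: x = √(2U/k).
U = 1.07 mJ = 0.001070 J; k = 7.49 lbf/in = 1312 N/m.
x = 0.001277 m
0.001277 m × (1 in / 0.02540 m) = 0.05029 in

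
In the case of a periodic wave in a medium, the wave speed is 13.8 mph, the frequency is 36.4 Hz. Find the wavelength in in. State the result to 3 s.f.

6.67 in

Solving v = f·λ for λ: λ = v/f.
v = 13.8 mph = 6.169 m/s; f = 36.4 Hz.
λ = 0.1695 m
0.1695 m × (1 in / 0.02540 m) = 6.673 in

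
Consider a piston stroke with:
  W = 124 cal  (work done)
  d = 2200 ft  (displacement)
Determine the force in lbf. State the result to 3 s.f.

0.174 lbf

Rearranging: F = W/d.
W = 124 cal = 518.8 J; d = 2200 ft = 670.6 m.
F = 0.7737 N
0.7737 N × (1 lbf / 4.448 N) = 0.1739 lbf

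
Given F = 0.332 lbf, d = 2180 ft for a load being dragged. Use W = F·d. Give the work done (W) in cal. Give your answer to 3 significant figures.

235 cal

Directly: W = F·d.
F = 0.332 lbf = 1.477 N; d = 2180 ft = 664.5 m.
W = 981.3 J  (the unit combination reduces to kg·m²/s² = J)
981.3 J × (1 cal / 4.184 J) = 234.5 cal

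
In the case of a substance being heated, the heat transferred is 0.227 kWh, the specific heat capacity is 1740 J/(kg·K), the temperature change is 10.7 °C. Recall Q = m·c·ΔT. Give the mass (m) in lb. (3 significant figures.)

Rearranging Q = m·c·ΔT for m: m = Q/(c·ΔT).
Q = 0.227 kWh = 8.172×10^5 J; c = 1740 J/(kg·K); ΔT = 10.7 °C = 10.70 K.
m = 43.89 kg
43.89 kg × (1 lb / 0.4536 kg) = 96.77 lb

96.8 lb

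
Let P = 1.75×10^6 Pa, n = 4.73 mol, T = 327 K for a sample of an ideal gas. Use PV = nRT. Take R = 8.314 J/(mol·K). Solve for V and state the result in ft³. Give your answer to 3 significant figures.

0.259 ft³

From the ideal-gas law: V = nRT/P.
P = 1.75×10^6 Pa; n = 4.73 mol; T = 327 K; R = 8.314 J/(mol·K).
V = 0.007348 m³
0.007348 m³ × (1 ft³ / 0.02832 m³) = 0.2595 ft³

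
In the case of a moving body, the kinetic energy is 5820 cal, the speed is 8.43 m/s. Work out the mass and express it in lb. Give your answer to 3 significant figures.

Rearranging KE = ½mv² for m: m = 2·KE/v².
KE = 5820 cal = 24351 J; v = 8.43 m/s.
m = 685.3 kg
685.3 kg × (1 lb / 0.4536 kg) = 1511 lb

1510 lb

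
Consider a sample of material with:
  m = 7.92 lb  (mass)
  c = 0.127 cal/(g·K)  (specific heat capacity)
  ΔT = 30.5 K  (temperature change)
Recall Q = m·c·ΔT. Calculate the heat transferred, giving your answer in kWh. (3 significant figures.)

0.0162 kWh

Q is given directly by: Q = mcΔT.
m = 7.92 lb = 3.592 kg; c = 0.127 cal/(g·K) = 531.4 J/(kg·K); ΔT = 30.5 K.
Q = 58222 J  (the unit combination reduces to kg·m²/s² = J)
58222 J × (1 kWh / 3.600×10^6 J) = 0.01617 kWh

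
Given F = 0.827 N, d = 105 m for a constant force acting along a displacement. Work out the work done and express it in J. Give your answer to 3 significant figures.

W is given directly by: W = F·d.
F = 0.827 N; d = 105 m.
W = 86.83 J

86.8 J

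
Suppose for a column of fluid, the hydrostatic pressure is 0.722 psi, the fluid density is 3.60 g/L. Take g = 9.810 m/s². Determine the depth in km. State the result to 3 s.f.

0.141 km

Rearranging P = ρ·g·h for h: h = P/(ρ·g).
P = 0.722 psi = 4978 Pa; ρ = 3.60 g/L = 3.600 kg/m³; g = 9.810 m/s².
h = 141.0 m
141.0 m × (1 km / 1000 m) = 0.1410 km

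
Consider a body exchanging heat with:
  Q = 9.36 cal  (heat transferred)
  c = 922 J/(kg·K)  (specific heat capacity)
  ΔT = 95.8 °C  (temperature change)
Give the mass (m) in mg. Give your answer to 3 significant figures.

443 mg

Rearranging: m = Q/(c·ΔT).
Q = 9.36 cal = 39.16 J; c = 922 J/(kg·K); ΔT = 95.8 °C = 95.80 K.
m = 4.434×10^-4 kg
4.434×10^-4 kg × (1 mg / 1.000×10^-6 kg) = 443.4 mg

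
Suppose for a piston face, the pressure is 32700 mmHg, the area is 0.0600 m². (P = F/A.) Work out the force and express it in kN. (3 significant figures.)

Rearranging: F = P·A.
P = 32700 mmHg = 4.360×10^6 Pa; A = 0.0600 m².
F = 2.616×10^5 N  (the unit combination reduces to kg·m/s² = N)
2.616×10^5 N × (1 kN / 1000 N) = 261.6 kN

262 kN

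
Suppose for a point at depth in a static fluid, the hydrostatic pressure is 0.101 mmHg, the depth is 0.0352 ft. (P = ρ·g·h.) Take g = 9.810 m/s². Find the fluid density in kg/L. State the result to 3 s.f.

0.128 kg/L

Rearranging P = ρ·g·h for ρ: ρ = P/(g·h).
P = 0.101 mmHg = 13.47 Pa; h = 0.0352 ft = 0.01073 m; g = 9.810 m/s².
ρ = 127.9 kg/m³
127.9 kg/m³ × (1 kg/L / 1000 kg/m³) = 0.1279 kg/L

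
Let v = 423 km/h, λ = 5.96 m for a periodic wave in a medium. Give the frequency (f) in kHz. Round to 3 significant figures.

0.0197 kHz

Rearranging: f = v/λ.
v = 423 km/h = 117.5 m/s; λ = 5.96 m.
f = 19.71 Hz
19.71 Hz × (1 kHz / 1000 Hz) = 0.01971 kHz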